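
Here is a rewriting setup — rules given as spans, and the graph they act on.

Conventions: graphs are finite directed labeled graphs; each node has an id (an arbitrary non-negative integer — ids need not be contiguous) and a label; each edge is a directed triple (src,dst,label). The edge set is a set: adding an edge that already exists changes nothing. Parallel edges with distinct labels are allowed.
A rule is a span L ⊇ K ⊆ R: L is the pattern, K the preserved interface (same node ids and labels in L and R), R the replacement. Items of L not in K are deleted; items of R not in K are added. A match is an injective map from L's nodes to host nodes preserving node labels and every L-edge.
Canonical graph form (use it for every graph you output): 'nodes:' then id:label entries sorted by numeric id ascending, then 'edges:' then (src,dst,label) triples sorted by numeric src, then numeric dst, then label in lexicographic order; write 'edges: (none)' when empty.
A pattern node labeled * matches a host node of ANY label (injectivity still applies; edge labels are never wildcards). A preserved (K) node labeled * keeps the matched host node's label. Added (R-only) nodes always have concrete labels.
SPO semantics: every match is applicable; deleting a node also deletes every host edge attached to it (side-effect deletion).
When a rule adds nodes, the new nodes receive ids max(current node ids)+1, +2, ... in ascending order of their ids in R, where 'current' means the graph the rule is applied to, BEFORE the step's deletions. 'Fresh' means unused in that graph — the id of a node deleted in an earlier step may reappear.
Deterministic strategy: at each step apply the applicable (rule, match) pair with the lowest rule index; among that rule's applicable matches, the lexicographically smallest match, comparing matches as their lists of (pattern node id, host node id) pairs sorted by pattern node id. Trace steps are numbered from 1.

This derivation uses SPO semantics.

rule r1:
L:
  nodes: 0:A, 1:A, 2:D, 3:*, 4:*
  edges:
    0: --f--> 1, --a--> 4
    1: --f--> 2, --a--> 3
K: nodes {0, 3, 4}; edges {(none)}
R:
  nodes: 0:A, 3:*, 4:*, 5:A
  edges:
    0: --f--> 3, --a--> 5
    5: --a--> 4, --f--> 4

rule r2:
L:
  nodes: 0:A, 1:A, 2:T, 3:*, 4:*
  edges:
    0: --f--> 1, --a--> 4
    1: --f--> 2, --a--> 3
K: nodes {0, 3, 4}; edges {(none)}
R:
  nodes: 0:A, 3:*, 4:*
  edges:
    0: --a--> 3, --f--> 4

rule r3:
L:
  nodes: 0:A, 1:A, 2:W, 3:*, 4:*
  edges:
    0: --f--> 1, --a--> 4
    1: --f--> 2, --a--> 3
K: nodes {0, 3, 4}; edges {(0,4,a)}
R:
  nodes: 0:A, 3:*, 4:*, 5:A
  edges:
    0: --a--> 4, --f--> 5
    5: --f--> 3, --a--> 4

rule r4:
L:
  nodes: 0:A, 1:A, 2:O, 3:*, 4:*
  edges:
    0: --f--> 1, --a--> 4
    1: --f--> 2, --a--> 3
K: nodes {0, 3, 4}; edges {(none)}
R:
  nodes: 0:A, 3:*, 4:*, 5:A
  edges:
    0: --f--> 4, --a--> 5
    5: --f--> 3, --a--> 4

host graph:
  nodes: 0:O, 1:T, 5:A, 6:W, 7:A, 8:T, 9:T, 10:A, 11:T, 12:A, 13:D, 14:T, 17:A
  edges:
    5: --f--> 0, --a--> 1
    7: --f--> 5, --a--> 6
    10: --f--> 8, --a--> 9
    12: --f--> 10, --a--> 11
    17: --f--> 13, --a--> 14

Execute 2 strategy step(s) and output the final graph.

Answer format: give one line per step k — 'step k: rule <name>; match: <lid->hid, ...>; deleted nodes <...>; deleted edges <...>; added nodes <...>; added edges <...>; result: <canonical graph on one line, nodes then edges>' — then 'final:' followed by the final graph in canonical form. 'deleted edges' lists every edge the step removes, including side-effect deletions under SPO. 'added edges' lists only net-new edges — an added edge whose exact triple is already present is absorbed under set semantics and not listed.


step 1: rule r2; match: 0->12, 1->10, 2->8, 3->9, 4->11; deleted nodes 8, 10; deleted edges (10,8,f); (10,9,a); (12,10,f); (12,11,a); added nodes (none); added edges (12,9,a); (12,11,f); result: nodes: 0:O, 1:T, 5:A, 6:W, 7:A, 9:T, 11:T, 12:A, 13:D, 14:T, 17:A edges: (5,0,f); (5,1,a); (7,5,f); (7,6,a); (12,9,a); (12,11,f); (17,13,f); (17,14,a)
step 2: rule r4; match: 0->7, 1->5, 2->0, 3->1, 4->6; deleted nodes 0, 5; deleted edges (5,0,f); (5,1,a); (7,5,f); (7,6,a); added nodes 18; added edges (7,6,f); (7,18,a); (18,1,f); (18,6,a); result: nodes: 1:T, 6:W, 7:A, 9:T, 11:T, 12:A, 13:D, 14:T, 17:A, 18:A edges: (7,6,f); (7,18,a); (12,9,a); (12,11,f); (17,13,f); (17,14,a); (18,1,f); (18,6,a)
final:
nodes: 1:T, 6:W, 7:A, 9:T, 11:T, 12:A, 13:D, 14:T, 17:A, 18:A
edges: (7,6,f); (7,18,a); (12,9,a); (12,11,f); (17,13,f); (17,14,a); (18,1,f); (18,6,a)


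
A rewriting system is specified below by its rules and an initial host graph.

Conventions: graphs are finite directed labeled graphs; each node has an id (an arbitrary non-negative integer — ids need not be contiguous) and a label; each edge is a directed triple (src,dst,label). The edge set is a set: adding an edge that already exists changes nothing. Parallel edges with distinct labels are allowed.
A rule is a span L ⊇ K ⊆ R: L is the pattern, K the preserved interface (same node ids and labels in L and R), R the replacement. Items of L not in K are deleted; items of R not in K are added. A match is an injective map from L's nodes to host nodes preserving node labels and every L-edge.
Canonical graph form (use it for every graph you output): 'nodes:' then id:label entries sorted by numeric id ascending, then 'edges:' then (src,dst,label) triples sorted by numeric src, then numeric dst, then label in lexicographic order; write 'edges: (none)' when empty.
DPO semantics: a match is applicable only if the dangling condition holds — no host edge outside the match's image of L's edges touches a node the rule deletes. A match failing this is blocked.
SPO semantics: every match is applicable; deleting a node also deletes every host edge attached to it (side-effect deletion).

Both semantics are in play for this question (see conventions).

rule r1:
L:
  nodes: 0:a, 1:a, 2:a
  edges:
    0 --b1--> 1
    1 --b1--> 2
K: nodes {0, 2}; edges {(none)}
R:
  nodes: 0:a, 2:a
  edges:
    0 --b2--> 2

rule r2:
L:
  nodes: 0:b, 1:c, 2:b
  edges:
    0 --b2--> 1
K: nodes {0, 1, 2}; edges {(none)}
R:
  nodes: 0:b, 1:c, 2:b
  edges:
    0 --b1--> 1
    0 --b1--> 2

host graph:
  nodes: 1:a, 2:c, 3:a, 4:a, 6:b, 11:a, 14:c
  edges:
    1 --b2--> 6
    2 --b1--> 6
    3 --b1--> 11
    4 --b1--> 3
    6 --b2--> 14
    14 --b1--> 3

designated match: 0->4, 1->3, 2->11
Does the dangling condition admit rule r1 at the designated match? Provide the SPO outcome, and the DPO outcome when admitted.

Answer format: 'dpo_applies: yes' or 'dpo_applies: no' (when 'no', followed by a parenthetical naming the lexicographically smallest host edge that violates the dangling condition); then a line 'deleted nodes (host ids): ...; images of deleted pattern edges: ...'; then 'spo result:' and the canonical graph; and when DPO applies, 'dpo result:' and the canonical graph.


dpo_applies: no
(the rule deletes node 3, which keeps host edge (14,3,b1) outside the match image — the dangling condition fails, DPO blocks; SPO proceeds and side-deletes such edges)
deleted nodes (host ids): 3; images of deleted pattern edges: (3,11,b1); (4,3,b1)
spo result:
nodes: 1:a, 2:c, 4:a, 6:b, 11:a, 14:c
edges: (1,6,b2); (2,6,b1); (4,11,b2); (6,14,b2)


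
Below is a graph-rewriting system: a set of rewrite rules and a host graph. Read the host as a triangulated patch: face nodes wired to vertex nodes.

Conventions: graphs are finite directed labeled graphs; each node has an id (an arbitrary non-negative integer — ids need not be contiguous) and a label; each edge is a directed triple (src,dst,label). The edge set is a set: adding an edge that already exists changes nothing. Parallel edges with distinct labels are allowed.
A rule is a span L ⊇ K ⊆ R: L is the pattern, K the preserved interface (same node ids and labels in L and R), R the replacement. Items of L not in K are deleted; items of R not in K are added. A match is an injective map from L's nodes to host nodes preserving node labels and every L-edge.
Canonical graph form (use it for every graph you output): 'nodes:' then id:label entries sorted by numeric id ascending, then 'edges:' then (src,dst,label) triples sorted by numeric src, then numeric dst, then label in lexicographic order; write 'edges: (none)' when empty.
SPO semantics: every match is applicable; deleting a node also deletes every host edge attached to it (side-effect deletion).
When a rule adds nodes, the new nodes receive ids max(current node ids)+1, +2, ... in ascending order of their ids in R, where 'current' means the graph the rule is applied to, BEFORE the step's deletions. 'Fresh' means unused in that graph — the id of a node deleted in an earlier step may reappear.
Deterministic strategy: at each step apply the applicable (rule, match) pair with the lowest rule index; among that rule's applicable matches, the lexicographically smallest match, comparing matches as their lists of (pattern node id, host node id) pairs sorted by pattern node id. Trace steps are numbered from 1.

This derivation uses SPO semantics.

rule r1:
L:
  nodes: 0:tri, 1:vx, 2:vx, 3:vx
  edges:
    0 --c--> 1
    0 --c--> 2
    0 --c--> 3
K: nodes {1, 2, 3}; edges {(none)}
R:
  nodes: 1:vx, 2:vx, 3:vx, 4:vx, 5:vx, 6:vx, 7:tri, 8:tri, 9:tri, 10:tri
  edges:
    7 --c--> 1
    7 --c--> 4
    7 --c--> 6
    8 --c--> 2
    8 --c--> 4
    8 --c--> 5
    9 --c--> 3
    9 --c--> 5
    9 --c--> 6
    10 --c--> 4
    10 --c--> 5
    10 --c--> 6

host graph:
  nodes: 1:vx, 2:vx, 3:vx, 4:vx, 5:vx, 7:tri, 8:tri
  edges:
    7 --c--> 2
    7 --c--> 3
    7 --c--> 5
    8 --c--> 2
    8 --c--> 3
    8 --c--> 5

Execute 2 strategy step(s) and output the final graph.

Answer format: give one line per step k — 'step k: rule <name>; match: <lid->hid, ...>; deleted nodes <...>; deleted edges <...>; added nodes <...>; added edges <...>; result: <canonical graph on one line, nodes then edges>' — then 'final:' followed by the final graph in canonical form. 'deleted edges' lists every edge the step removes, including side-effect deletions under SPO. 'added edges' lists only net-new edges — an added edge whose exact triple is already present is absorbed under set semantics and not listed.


step 1: rule r1; match: 0->7, 1->2, 2->3, 3->5; deleted nodes 7; deleted edges (7,2,c); (7,3,c); (7,5,c); added nodes 9, 10, 11, 12, 13, 14, 15; added edges (12,2,c); (12,9,c); (12,11,c); (13,3,c); (13,9,c); (13,10,c); (14,5,c); (14,10,c); (14,11,c); (15,9,c); (15,10,c); (15,11,c); result: nodes: 1:vx, 2:vx, 3:vx, 4:vx, 5:vx, 8:tri, 9:vx, 10:vx, 11:vx, 12:tri, 13:tri, 14:tri, 15:tri edges: (8,2,c); (8,3,c); (8,5,c); (12,2,c); (12,9,c); (12,11,c); (13,3,c); (13,9,c); (13,10,c); (14,5,c); (14,10,c); (14,11,c); (15,9,c); (15,10,c); (15,11,c)
step 2: rule r1; match: 0->8, 1->2, 2->3, 3->5; deleted nodes 8; deleted edges (8,2,c); (8,3,c); (8,5,c); added nodes 16, 17, 18, 19, 20, 21, 22; added edges (19,2,c); (19,16,c); (19,18,c); (20,3,c); (20,16,c); (20,17,c); (21,5,c); (21,17,c); (21,18,c); (22,16,c); (22,17,c); (22,18,c); result: nodes: 1:vx, 2:vx, 3:vx, 4:vx, 5:vx, 9:vx, 10:vx, 11:vx, 12:tri, 13:tri, 14:tri, 15:tri, 16:vx, 17:vx, 18:vx, 19:tri, 20:tri, 21:tri, 22:tri edges: (12,2,c); (12,9,c); (12,11,c); (13,3,c); (13,9,c); (13,10,c); (14,5,c); (14,10,c); (14,11,c); (15,9,c); (15,10,c); (15,11,c); (19,2,c); (19,16,c); (19,18,c); (20,3,c); (20,16,c); (20,17,c); (21,5,c); (21,17,c); (21,18,c); (22,16,c); (22,17,c); (22,18,c)
final:
nodes: 1:vx, 2:vx, 3:vx, 4:vx, 5:vx, 9:vx, 10:vx, 11:vx, 12:tri, 13:tri, 14:tri, 15:tri, 16:vx, 17:vx, 18:vx, 19:tri, 20:tri, 21:tri, 22:tri
edges: (12,2,c); (12,9,c); (12,11,c); (13,3,c); (13,9,c); (13,10,c); (14,5,c); (14,10,c); (14,11,c); (15,9,c); (15,10,c); (15,11,c); (19,2,c); (19,16,c); (19,18,c); (20,3,c); (20,16,c); (20,17,c); (21,5,c); (21,17,c); (21,18,c); (22,16,c); (22,17,c); (22,18,c)


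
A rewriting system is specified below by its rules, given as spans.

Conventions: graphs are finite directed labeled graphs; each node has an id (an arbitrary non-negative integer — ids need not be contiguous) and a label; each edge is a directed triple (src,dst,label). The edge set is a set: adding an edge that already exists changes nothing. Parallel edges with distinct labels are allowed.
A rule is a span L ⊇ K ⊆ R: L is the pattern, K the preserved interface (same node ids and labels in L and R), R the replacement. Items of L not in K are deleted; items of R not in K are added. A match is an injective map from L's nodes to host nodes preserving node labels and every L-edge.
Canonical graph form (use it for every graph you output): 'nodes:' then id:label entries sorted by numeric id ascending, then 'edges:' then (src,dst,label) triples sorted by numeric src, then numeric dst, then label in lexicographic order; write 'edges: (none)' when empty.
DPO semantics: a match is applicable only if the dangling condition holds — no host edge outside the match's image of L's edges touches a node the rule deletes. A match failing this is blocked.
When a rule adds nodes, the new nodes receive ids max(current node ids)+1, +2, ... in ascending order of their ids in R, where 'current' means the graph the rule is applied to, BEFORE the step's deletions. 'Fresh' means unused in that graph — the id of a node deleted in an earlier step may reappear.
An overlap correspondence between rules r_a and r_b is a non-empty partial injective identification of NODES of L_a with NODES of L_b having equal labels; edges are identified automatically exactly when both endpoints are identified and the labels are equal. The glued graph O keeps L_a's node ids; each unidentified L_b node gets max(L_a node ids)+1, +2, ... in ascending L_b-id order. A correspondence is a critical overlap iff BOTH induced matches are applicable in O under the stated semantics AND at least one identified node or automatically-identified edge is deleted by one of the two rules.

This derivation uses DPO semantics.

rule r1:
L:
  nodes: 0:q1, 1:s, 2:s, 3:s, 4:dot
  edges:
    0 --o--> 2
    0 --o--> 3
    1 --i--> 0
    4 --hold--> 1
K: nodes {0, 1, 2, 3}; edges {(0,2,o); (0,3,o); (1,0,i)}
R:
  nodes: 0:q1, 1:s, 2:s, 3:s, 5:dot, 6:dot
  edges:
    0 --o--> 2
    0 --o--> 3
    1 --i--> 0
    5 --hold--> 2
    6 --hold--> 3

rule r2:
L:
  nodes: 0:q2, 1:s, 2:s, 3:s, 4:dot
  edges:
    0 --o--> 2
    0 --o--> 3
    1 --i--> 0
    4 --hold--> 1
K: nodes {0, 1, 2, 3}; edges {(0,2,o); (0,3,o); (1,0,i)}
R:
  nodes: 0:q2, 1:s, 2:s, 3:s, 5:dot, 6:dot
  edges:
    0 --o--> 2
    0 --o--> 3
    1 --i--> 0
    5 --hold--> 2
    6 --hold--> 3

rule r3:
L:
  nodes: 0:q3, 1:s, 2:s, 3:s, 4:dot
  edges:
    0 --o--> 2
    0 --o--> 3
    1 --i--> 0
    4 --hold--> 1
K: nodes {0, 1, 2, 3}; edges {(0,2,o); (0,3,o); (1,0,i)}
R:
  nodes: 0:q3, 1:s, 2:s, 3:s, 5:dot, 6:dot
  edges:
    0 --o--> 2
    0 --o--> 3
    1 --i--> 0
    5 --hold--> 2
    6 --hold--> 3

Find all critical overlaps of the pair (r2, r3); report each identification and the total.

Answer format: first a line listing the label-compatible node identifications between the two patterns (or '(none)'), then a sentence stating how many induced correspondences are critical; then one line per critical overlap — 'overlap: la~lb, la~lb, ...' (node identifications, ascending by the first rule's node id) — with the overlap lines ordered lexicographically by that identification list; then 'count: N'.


label-compatible node identifications between L(r2) and L(r3): 1~1, 1~2, 1~3, 2~1, 2~2, 2~3, 3~1, 3~2, 3~3, 4~4
7 of the induced correspondences are critical overlaps of r2 and r3.
overlap: 1~1, 2~2, 3~3, 4~4
overlap: 1~1, 2~2, 4~4
overlap: 1~1, 2~3, 3~2, 4~4
overlap: 1~1, 2~3, 4~4
overlap: 1~1, 3~2, 4~4
overlap: 1~1, 3~3, 4~4
overlap: 1~1, 4~4
count: 7


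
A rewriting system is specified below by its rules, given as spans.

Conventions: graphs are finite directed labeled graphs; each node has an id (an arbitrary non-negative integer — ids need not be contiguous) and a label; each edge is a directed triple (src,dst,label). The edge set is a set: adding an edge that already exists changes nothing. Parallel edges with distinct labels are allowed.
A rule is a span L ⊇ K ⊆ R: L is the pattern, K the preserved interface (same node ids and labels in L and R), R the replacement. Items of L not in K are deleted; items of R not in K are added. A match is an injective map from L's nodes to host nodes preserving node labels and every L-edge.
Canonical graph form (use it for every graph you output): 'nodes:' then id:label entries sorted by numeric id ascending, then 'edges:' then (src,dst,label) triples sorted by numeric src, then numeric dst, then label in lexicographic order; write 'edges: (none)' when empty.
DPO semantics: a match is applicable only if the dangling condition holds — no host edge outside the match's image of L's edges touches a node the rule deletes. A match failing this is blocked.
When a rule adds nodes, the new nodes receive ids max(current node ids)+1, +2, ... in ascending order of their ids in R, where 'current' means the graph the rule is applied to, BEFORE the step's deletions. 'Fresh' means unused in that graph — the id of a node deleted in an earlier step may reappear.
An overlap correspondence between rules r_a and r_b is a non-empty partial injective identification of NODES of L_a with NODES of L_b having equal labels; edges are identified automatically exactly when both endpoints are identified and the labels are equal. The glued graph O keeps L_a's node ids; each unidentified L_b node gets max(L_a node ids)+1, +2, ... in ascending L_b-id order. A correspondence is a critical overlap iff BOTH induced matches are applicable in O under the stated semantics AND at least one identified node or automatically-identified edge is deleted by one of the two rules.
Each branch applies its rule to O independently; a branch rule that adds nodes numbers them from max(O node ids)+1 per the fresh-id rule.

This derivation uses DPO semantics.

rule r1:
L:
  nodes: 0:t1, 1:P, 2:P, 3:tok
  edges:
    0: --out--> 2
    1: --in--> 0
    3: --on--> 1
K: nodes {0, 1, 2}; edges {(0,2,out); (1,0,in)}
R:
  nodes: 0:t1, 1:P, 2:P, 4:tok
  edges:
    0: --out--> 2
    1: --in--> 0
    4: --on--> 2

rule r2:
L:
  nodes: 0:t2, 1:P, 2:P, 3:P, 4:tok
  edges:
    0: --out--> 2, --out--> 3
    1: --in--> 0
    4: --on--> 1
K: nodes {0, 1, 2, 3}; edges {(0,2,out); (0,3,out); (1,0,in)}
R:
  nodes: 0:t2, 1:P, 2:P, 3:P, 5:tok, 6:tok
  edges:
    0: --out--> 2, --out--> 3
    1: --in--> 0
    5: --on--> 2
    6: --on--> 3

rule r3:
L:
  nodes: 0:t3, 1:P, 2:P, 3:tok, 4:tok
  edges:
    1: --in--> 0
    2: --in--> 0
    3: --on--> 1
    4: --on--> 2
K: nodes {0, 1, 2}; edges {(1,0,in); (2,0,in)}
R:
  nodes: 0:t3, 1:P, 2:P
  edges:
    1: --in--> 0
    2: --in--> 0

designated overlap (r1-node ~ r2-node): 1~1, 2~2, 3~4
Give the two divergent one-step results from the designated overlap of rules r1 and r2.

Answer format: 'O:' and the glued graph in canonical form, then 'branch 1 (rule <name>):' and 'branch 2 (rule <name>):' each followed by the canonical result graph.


O:
nodes: 0:t1, 1:P, 2:P, 3:tok, 4:t2, 5:P
edges: (0,2,out); (1,0,in); (1,4,in); (3,1,on); (4,2,out); (4,5,out)
branch 1 (rule r1):
nodes: 0:t1, 1:P, 2:P, 4:t2, 5:P, 6:tok
edges: (0,2,out); (1,0,in); (1,4,in); (4,2,out); (4,5,out); (6,2,on)
branch 2 (rule r2):
nodes: 0:t1, 1:P, 2:P, 4:t2, 5:P, 6:tok, 7:tok
edges: (0,2,out); (1,0,in); (1,4,in); (4,2,out); (4,5,out); (6,2,on); (7,5,on)


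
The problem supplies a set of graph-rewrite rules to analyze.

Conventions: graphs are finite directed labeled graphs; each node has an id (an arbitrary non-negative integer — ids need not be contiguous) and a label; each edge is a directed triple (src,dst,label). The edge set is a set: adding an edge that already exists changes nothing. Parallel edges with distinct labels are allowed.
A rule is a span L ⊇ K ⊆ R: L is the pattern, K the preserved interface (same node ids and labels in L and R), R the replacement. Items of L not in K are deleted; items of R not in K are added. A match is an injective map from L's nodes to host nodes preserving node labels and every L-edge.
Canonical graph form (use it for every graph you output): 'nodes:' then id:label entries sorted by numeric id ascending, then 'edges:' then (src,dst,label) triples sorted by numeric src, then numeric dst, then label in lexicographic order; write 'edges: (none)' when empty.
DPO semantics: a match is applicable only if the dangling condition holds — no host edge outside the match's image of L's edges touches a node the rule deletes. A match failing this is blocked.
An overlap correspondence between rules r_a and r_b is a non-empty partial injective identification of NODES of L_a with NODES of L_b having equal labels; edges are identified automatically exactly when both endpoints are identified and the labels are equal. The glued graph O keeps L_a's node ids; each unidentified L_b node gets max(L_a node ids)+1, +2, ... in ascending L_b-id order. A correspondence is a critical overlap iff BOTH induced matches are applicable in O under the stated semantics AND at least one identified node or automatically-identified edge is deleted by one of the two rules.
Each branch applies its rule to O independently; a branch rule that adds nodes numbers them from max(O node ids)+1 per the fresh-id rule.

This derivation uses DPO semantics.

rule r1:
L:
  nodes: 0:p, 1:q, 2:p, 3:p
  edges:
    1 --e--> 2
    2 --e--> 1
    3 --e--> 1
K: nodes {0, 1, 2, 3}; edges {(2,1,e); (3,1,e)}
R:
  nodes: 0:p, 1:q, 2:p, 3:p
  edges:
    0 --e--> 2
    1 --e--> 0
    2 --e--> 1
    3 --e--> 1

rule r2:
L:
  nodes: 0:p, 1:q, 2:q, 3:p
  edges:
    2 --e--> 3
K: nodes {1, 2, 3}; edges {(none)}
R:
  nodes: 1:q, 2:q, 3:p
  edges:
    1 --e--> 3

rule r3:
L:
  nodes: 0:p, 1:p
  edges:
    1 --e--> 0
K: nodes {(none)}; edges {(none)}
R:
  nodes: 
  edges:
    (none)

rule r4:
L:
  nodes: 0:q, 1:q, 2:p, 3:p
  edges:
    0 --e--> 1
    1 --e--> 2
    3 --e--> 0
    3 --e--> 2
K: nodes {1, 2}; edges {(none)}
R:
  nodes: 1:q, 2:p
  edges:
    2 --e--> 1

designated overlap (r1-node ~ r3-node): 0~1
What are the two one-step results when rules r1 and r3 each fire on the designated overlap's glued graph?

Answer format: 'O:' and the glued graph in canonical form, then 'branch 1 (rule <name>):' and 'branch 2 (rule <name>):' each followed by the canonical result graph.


O:
nodes: 0:p, 1:q, 2:p, 3:p, 4:p
edges: (0,4,e); (1,2,e); (2,1,e); (3,1,e)
branch 1 (rule r1):
nodes: 0:p, 1:q, 2:p, 3:p, 4:p
edges: (0,2,e); (0,4,e); (1,0,e); (2,1,e); (3,1,e)
branch 2 (rule r3):
nodes: 1:q, 2:p, 3:p
edges: (1,2,e); (2,1,e); (3,1,e)


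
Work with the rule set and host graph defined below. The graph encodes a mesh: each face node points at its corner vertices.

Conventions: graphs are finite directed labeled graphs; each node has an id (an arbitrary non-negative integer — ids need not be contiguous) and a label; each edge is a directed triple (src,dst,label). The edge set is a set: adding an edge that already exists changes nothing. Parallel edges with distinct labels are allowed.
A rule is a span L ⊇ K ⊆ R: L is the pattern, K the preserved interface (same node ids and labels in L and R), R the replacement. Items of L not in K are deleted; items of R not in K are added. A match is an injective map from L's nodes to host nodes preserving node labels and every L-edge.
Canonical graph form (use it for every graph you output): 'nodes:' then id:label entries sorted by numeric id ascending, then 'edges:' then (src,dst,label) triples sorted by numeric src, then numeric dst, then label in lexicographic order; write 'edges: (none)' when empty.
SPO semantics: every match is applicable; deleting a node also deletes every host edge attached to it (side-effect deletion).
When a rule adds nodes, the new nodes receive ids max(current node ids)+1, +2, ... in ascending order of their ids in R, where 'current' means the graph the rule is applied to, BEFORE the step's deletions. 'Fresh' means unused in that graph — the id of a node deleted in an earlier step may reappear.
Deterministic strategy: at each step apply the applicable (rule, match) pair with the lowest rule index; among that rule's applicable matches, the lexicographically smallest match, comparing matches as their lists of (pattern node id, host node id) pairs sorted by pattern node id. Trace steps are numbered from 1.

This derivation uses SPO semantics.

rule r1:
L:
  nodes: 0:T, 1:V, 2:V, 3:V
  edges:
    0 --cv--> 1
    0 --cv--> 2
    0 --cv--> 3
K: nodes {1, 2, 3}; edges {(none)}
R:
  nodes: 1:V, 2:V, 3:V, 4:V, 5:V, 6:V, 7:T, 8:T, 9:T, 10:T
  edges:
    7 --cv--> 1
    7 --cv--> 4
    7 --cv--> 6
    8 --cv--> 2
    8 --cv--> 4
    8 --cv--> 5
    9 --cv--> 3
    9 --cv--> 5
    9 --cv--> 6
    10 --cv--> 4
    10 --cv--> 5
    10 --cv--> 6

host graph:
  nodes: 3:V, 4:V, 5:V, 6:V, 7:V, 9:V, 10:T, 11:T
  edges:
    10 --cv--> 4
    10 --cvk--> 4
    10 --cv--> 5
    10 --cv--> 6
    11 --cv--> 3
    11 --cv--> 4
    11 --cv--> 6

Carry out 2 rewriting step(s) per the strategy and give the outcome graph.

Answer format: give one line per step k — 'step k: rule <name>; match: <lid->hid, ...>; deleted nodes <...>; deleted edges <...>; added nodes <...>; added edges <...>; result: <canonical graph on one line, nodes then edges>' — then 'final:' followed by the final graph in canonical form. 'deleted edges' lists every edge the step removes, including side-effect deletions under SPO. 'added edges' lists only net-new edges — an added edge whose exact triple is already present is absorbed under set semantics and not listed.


step 1: rule r1; match: 0->10, 1->4, 2->5, 3->6; deleted nodes 10; deleted edges (10,4,cv); (10,4,cvk); (10,5,cv); (10,6,cv); added nodes 12, 13, 14, 15, 16, 17, 18; added edges (15,4,cv); (15,12,cv); (15,14,cv); (16,5,cv); (16,12,cv); (16,13,cv); (17,6,cv); (17,13,cv); (17,14,cv); (18,12,cv); (18,13,cv); (18,14,cv); result: nodes: 3:V, 4:V, 5:V, 6:V, 7:V, 9:V, 11:T, 12:V, 13:V, 14:V, 15:T, 16:T, 17:T, 18:T edges: (11,3,cv); (11,4,cv); (11,6,cv); (15,4,cv); (15,12,cv); (15,14,cv); (16,5,cv); (16,12,cv); (16,13,cv); (17,6,cv); (17,13,cv); (17,14,cv); (18,12,cv); (18,13,cv); (18,14,cv)
step 2: rule r1; match: 0->11, 1->3, 2->4, 3->6; deleted nodes 11; deleted edges (11,3,cv); (11,4,cv); (11,6,cv); added nodes 19, 20, 21, 22, 23, 24, 25; added edges (22,3,cv); (22,19,cv); (22,21,cv); (23,4,cv); (23,19,cv); (23,20,cv); (24,6,cv); (24,20,cv); (24,21,cv); (25,19,cv); (25,20,cv); (25,21,cv); result: nodes: 3:V, 4:V, 5:V, 6:V, 7:V, 9:V, 12:V, 13:V, 14:V, 15:T, 16:T, 17:T, 18:T, 19:V, 20:V, 21:V, 22:T, 23:T, 24:T, 25:T edges: (15,4,cv); (15,12,cv); (15,14,cv); (16,5,cv); (16,12,cv); (16,13,cv); (17,6,cv); (17,13,cv); (17,14,cv); (18,12,cv); (18,13,cv); (18,14,cv); (22,3,cv); (22,19,cv); (22,21,cv); (23,4,cv); (23,19,cv); (23,20,cv); (24,6,cv); (24,20,cv); (24,21,cv); (25,19,cv); (25,20,cv); (25,21,cv)
final:
nodes: 3:V, 4:V, 5:V, 6:V, 7:V, 9:V, 12:V, 13:V, 14:V, 15:T, 16:T, 17:T, 18:T, 19:V, 20:V, 21:V, 22:T, 23:T, 24:T, 25:T
edges: (15,4,cv); (15,12,cv); (15,14,cv); (16,5,cv); (16,12,cv); (16,13,cv); (17,6,cv); (17,13,cv); (17,14,cv); (18,12,cv); (18,13,cv); (18,14,cv); (22,3,cv); (22,19,cv); (22,21,cv); (23,4,cv); (23,19,cv); (23,20,cv); (24,6,cv); (24,20,cv); (24,21,cv); (25,19,cv); (25,20,cv); (25,21,cv)


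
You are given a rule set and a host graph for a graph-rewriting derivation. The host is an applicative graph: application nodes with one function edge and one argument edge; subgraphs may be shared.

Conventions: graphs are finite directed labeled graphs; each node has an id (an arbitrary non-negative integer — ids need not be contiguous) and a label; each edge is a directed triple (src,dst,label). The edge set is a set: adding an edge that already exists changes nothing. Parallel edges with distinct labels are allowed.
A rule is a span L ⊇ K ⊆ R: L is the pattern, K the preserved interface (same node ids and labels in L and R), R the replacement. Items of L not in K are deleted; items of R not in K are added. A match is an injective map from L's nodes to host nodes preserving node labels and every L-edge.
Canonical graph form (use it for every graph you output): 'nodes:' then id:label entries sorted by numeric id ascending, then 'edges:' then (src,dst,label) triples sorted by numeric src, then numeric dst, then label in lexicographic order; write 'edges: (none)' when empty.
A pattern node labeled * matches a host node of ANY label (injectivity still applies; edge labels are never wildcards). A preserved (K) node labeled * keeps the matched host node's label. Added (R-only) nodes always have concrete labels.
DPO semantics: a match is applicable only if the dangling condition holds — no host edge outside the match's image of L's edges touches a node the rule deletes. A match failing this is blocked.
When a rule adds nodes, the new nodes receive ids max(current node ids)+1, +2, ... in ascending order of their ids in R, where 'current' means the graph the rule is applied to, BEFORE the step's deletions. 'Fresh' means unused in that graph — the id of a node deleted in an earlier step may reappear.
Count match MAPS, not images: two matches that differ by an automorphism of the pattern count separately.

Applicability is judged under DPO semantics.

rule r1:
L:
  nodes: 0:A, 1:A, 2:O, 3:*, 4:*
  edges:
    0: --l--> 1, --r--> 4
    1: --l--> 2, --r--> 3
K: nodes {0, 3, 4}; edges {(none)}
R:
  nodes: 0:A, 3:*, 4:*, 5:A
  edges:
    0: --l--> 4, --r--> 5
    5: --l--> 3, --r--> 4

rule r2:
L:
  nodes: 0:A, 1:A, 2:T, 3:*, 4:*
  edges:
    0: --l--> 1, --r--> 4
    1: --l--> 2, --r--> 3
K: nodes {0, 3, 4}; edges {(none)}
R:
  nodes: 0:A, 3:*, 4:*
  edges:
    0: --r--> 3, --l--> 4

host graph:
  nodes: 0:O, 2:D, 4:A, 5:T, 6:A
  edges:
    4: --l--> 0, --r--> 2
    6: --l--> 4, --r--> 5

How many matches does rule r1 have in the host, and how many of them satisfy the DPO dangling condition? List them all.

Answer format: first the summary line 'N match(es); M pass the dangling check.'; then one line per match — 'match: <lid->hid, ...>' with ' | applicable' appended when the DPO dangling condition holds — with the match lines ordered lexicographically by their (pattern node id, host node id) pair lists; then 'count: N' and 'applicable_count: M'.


1 match(es); 1 pass the dangling check.
match: 0->6, 1->4, 2->0, 3->2, 4->5 | applicable
count: 1
applicable_count: 1


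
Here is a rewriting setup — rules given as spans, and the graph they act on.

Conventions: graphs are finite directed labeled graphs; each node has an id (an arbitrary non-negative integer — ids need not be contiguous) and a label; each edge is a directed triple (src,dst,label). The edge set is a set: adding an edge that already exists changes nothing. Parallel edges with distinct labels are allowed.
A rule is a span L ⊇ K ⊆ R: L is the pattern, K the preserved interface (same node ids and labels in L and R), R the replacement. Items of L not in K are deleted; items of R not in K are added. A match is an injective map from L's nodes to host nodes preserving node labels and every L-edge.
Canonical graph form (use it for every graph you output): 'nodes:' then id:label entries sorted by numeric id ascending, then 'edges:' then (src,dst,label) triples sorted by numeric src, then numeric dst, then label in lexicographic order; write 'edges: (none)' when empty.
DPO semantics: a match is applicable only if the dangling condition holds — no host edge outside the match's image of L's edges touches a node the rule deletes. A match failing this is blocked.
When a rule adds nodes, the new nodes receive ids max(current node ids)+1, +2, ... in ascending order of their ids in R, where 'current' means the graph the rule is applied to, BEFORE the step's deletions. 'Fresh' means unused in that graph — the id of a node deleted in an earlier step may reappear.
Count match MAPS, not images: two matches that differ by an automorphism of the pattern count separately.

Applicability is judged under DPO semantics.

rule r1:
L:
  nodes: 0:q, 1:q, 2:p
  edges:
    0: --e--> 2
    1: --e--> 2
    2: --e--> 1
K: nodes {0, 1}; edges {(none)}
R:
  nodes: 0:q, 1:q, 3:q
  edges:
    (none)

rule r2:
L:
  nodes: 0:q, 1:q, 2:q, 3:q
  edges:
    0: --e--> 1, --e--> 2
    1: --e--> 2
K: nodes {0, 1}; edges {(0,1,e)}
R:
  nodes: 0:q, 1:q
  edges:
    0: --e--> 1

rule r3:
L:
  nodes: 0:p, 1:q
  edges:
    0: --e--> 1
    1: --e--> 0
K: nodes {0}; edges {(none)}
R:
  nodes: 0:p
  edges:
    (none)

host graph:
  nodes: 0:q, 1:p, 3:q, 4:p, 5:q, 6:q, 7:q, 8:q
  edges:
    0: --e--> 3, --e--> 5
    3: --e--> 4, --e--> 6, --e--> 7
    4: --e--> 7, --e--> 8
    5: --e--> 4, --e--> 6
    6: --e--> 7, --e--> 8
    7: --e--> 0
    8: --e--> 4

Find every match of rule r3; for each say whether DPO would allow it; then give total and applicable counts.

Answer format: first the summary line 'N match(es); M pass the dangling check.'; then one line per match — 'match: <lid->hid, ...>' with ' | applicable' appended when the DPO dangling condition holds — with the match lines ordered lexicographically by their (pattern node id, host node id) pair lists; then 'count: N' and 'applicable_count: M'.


1 match(es); 0 pass the dangling check.
match: 0->4, 1->8
count: 1
applicable_count: 0


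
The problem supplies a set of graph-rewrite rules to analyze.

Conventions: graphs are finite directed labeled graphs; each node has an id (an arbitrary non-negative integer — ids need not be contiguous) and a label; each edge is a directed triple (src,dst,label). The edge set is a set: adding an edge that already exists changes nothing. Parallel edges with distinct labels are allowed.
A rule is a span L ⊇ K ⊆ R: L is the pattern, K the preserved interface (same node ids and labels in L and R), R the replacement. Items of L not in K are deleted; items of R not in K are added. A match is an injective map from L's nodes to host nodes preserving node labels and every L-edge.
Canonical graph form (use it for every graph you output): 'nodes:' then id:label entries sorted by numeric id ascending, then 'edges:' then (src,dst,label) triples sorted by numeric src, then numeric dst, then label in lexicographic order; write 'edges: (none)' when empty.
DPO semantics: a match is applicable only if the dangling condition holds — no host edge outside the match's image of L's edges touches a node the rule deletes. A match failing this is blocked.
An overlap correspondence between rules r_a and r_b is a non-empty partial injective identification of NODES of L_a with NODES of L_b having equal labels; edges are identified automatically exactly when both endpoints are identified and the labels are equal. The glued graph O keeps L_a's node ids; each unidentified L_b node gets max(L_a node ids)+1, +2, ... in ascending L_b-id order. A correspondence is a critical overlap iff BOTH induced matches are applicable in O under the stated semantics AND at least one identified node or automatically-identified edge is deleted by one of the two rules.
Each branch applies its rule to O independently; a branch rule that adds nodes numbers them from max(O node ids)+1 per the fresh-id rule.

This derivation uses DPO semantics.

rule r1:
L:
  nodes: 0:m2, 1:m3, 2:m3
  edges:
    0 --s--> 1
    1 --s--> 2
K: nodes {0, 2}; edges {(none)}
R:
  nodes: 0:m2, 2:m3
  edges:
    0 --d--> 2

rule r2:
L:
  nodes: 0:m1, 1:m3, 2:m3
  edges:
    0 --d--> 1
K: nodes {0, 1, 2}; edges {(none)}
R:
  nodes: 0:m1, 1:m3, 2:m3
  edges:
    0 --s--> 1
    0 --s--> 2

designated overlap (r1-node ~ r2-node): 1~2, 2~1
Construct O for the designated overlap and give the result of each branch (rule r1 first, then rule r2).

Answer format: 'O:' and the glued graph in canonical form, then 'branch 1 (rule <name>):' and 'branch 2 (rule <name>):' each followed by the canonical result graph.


O:
nodes: 0:m2, 1:m3, 2:m3, 3:m1
edges: (0,1,s); (1,2,s); (3,2,d)
branch 1 (rule r1):
nodes: 0:m2, 2:m3, 3:m1
edges: (0,2,d); (3,2,d)
branch 2 (rule r2):
nodes: 0:m2, 1:m3, 2:m3, 3:m1
edges: (0,1,s); (1,2,s); (3,1,s); (3,2,s)


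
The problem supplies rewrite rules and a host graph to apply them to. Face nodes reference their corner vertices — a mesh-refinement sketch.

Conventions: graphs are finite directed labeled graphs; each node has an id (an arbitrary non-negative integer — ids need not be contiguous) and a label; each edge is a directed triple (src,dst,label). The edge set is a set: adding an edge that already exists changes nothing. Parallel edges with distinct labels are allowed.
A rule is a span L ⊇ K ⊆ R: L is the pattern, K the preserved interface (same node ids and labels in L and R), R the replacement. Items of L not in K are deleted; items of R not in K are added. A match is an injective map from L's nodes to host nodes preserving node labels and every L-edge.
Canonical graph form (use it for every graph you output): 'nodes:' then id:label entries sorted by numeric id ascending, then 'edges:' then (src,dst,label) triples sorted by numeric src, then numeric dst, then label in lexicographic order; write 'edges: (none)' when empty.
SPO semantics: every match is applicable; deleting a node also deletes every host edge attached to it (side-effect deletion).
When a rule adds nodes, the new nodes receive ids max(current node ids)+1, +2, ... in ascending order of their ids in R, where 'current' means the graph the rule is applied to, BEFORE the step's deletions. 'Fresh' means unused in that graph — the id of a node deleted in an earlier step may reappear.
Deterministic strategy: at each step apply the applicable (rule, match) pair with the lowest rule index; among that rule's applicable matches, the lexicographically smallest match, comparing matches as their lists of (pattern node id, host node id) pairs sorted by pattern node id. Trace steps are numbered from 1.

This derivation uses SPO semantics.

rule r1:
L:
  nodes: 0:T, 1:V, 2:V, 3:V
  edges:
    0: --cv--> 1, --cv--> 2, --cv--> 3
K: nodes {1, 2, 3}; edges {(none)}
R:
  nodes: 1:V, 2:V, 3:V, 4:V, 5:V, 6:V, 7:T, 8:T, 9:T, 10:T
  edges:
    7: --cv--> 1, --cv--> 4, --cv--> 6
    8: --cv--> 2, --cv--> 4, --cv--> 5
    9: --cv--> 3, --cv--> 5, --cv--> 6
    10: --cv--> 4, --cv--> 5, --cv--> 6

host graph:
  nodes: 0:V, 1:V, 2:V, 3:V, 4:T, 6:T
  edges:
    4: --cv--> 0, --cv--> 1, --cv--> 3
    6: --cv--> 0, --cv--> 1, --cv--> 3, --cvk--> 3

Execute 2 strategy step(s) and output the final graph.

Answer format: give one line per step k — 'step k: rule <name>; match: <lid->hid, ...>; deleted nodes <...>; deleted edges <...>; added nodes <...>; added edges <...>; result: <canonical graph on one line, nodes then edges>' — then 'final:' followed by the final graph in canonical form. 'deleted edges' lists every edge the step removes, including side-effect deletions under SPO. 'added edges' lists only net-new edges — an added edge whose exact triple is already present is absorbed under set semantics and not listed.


step 1: rule r1; match: 0->4, 1->0, 2->1, 3->3; deleted nodes 4; deleted edges (4,0,cv); (4,1,cv); (4,3,cv); added nodes 7, 8, 9, 10, 11, 12, 13; added edges (10,0,cv); (10,7,cv); (10,9,cv); (11,1,cv); (11,7,cv); (11,8,cv); (12,3,cv); (12,8,cv); (12,9,cv); (13,7,cv); (13,8,cv); (13,9,cv); result: nodes: 0:V, 1:V, 2:V, 3:V, 6:T, 7:V, 8:V, 9:V, 10:T, 11:T, 12:T, 13:T edges: (6,0,cv); (6,1,cv); (6,3,cv); (6,3,cvk); (10,0,cv); (10,7,cv); (10,9,cv); (11,1,cv); (11,7,cv); (11,8,cv); (12,3,cv); (12,8,cv); (12,9,cv); (13,7,cv); (13,8,cv); (13,9,cv)
step 2: rule r1; match: 0->6, 1->0, 2->1, 3->3; deleted nodes 6; deleted edges (6,0,cv); (6,1,cv); (6,3,cv); (6,3,cvk); added nodes 14, 15, 16, 17, 18, 19, 20; added edges (17,0,cv); (17,14,cv); (17,16,cv); (18,1,cv); (18,14,cv); (18,15,cv); (19,3,cv); (19,15,cv); (19,16,cv); (20,14,cv); (20,15,cv); (20,16,cv); result: nodes: 0:V, 1:V, 2:V, 3:V, 7:V, 8:V, 9:V, 10:T, 11:T, 12:T, 13:T, 14:V, 15:V, 16:V, 17:T, 18:T, 19:T, 20:T edges: (10,0,cv); (10,7,cv); (10,9,cv); (11,1,cv); (11,7,cv); (11,8,cv); (12,3,cv); (12,8,cv); (12,9,cv); (13,7,cv); (13,8,cv); (13,9,cv); (17,0,cv); (17,14,cv); (17,16,cv); (18,1,cv); (18,14,cv); (18,15,cv); (19,3,cv); (19,15,cv); (19,16,cv); (20,14,cv); (20,15,cv); (20,16,cv)
final:
nodes: 0:V, 1:V, 2:V, 3:V, 7:V, 8:V, 9:V, 10:T, 11:T, 12:T, 13:T, 14:V, 15:V, 16:V, 17:T, 18:T, 19:T, 20:T
edges: (10,0,cv); (10,7,cv); (10,9,cv); (11,1,cv); (11,7,cv); (11,8,cv); (12,3,cv); (12,8,cv); (12,9,cv); (13,7,cv); (13,8,cv); (13,9,cv); (17,0,cv); (17,14,cv); (17,16,cv); (18,1,cv); (18,14,cv); (18,15,cv); (19,3,cv); (19,15,cv); (19,16,cv); (20,14,cv); (20,15,cv); (20,16,cv)
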